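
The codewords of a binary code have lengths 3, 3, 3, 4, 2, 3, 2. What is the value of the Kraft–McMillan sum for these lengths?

1.0625

With common denominator 2^4 = 16: Σ 2^(−ℓᵢ) = 2/16 + 2/16 + 2/16 + 1/16 + 4/16 + 2/16 + 4/16 = 17/16 = 1.0625.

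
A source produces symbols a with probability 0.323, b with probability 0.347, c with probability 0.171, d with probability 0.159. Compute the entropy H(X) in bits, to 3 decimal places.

H = −Σ pᵢ log₂ pᵢ.
−0.323·log₂(0.323) = 0.5266
−0.347·log₂(0.347) = 0.5299
−0.171·log₂(0.171) = 0.4357
−0.159·log₂(0.159) = 0.4218
Sum ≈ 1.9140 → 1.914 bits.

1.914 bits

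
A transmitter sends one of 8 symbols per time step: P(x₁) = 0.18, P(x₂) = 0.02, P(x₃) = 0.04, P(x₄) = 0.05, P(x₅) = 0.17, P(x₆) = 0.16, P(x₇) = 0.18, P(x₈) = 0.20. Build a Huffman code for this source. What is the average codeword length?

2.79 bits/symbol

Repeatedly combine the two least-probable nodes; the expected code length is the sum of the merged weights.
merge 1/50 + 1/25 → 3/50
merge 1/20 + 3/50 → 11/100
merge 11/100 + 4/25 → 27/100
merge 17/100 + 9/50 → 7/20
merge 9/50 + 1/5 → 19/50
merge 27/100 + 7/20 → 31/50
merge 19/50 + 31/50 → 1
L = 3/50 + 11/100 + 27/100 + 7/20 + 19/50 + 31/50 + 1 = 279/100 = 2.79 bits/symbol.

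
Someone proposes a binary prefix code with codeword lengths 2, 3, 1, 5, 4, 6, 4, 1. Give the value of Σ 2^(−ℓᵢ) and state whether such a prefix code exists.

1.546875; no

With common denominator 2^6 = 64: Σ 2^(−ℓᵢ) = 16/64 + 8/64 + 32/64 + 2/64 + 4/64 + 1/64 + 4/64 + 32/64 = 99/64 = 1.546875.
Kraft's inequality requires Σ ≤ 1; here Σ = 1.546875 > 1, so no such prefix code exists.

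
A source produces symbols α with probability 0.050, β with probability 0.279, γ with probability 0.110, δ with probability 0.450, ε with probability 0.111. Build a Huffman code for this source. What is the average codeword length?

1.981 bits/symbol

Repeatedly combine the two least-probable nodes; the expected code length is the sum of the merged weights.
merge 1/20 + 11/100 → 4/25
merge 111/1000 + 4/25 → 271/1000
merge 271/1000 + 279/1000 → 11/20
merge 9/20 + 11/20 → 1
L = 4/25 + 271/1000 + 11/20 + 1 = 1981/1000 = 1.981 bits/symbol.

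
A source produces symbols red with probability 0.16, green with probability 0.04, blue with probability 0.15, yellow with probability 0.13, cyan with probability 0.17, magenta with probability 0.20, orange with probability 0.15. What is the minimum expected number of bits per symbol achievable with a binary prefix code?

Repeatedly combine the two least-probable nodes; the expected code length is the sum of the merged weights.
merge 1/25 + 13/100 → 17/100
merge 3/20 + 3/20 → 3/10
merge 4/25 + 17/100 → 33/100
merge 17/100 + 1/5 → 37/100
merge 3/10 + 33/100 → 63/100
merge 37/100 + 63/100 → 1
L = 17/100 + 3/10 + 33/100 + 37/100 + 63/100 + 1 = 14/5 = 2.8 bits/symbol.

2.8 bits/symbol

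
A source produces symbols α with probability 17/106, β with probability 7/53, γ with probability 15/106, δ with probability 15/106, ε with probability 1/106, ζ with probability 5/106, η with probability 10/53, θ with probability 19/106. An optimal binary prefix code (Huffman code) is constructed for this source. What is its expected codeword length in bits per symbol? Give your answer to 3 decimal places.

Repeatedly combine the two least-probable nodes; the expected code length is the sum of the merged weights.
merge 1/106 + 5/106 → 3/53
merge 3/53 + 7/53 → 10/53
merge 15/106 + 15/106 → 15/53
merge 17/106 + 19/106 → 18/53
merge 10/53 + 10/53 → 20/53
merge 15/53 + 18/53 → 33/53
merge 20/53 + 33/53 → 1
L = 3/53 + 10/53 + 15/53 + 18/53 + 20/53 + 33/53 + 1 = 152/53 ≈ 2.868 bits/symbol.

2.868 bits/symbol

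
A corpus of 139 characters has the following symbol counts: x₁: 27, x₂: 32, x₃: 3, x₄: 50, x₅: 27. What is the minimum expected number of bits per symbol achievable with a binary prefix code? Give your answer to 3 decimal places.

2.216 bits/symbol

Probabilities are the counts divided by 139.
Repeatedly combine the two least-probable nodes; the expected code length is the sum of the merged weights.
merge 3/139 + 27/139 → 30/139
merge 27/139 + 30/139 → 57/139
merge 32/139 + 50/139 → 82/139
merge 57/139 + 82/139 → 1
L = 30/139 + 57/139 + 82/139 + 1 = 308/139 ≈ 2.216 bits/symbol.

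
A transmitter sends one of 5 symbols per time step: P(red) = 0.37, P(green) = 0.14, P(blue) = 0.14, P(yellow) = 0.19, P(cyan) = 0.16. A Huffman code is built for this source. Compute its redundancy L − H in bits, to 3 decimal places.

Entropy H = −Σ p log₂ p ≈ 2.2032 bits.
Huffman merges: 7/50+7/50→7/25; 4/25+19/100→7/20; 7/25+7/20→63/100; 37/100+63/100→1. L = 113/50 ≈ 2.2600.
L − H = 2.2600 − 2.2032 = 0.057 bits.

0.057 bits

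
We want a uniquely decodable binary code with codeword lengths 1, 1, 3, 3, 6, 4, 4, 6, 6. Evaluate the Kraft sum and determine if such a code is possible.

1.421875; no

With common denominator 2^6 = 64: Σ 2^(−ℓᵢ) = 32/64 + 32/64 + 8/64 + 8/64 + 1/64 + 4/64 + 4/64 + 1/64 + 1/64 = 91/64 = 1.421875.
Kraft's inequality requires Σ ≤ 1; here Σ = 1.421875 > 1, so no such prefix code exists.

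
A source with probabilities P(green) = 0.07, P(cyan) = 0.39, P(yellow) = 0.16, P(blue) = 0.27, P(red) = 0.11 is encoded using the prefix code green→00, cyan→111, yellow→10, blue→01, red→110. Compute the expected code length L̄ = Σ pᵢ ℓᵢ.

2.5 bits/symbol

L̄ = Σ pᵢ·ℓᵢ = 0.07·2 + 0.39·3 + 0.16·2 + 0.27·2 + 0.11·3 = 2.5 bits/symbol.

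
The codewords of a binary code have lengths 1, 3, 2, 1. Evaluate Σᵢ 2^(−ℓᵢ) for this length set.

1.375

With common denominator 2^3 = 8: Σ 2^(−ℓᵢ) = 4/8 + 1/8 + 2/8 + 4/8 = 11/8 = 1.375.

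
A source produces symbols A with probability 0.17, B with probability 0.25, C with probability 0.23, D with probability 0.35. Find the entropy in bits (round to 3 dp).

1.952 bits

H = −Σ pᵢ log₂ pᵢ.
−0.17·log₂(0.17) = 0.4346
−0.25·log₂(0.25) = 0.5000
−0.23·log₂(0.23) = 0.4877
−0.35·log₂(0.35) = 0.5301
Sum ≈ 1.9524 → 1.952 bits.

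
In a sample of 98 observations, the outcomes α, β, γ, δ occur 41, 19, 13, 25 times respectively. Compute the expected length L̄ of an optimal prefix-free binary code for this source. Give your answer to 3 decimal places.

Probabilities are the counts divided by 98.
Repeatedly combine the two least-probable nodes; the expected code length is the sum of the merged weights.
merge 13/98 + 19/98 → 16/49
merge 25/98 + 16/49 → 57/98
merge 41/98 + 57/98 → 1
L = 16/49 + 57/98 + 1 = 187/98 ≈ 1.908 bits/symbol.

1.908 bits/symbol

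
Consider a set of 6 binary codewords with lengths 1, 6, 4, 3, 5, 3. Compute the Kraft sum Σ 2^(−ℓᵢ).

0.859375

With common denominator 2^6 = 64: Σ 2^(−ℓᵢ) = 32/64 + 1/64 + 4/64 + 8/64 + 2/64 + 8/64 = 55/64 = 0.859375.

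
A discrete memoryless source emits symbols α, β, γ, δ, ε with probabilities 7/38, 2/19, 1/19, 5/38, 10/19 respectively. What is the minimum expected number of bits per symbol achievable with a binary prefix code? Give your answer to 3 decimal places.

1.921 bits/symbol

Repeatedly combine the two least-probable nodes; the expected code length is the sum of the merged weights.
merge 1/19 + 2/19 → 3/19
merge 5/38 + 3/19 → 11/38
merge 7/38 + 11/38 → 9/19
merge 9/19 + 10/19 → 1
L = 3/19 + 11/38 + 9/19 + 1 = 73/38 ≈ 1.921 bits/symbol.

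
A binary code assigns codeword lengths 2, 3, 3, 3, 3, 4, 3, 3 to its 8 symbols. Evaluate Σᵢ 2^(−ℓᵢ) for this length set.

With common denominator 2^4 = 16: Σ 2^(−ℓᵢ) = 4/16 + 2/16 + 2/16 + 2/16 + 2/16 + 1/16 + 2/16 + 2/16 = 17/16 = 1.0625.

1.0625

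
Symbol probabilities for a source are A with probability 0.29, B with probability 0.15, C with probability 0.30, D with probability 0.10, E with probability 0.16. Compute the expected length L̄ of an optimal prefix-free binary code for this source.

Repeatedly combine the two least-probable nodes; the expected code length is the sum of the merged weights.
merge 1/10 + 3/20 → 1/4
merge 4/25 + 1/4 → 41/100
merge 29/100 + 3/10 → 59/100
merge 41/100 + 59/100 → 1
L = 1/4 + 41/100 + 59/100 + 1 = 9/4 = 2.25 bits/symbol.

2.25 bits/symbol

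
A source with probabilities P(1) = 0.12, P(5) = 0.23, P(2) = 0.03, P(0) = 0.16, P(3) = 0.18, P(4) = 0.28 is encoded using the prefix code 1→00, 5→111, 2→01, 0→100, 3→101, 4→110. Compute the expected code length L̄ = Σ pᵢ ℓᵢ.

L̄ = Σ pᵢ·ℓᵢ = 0.12·2 + 0.23·3 + 0.03·2 + 0.16·3 + 0.18·3 + 0.28·3 = 2.85 bits/symbol.

2.85 bits/symbol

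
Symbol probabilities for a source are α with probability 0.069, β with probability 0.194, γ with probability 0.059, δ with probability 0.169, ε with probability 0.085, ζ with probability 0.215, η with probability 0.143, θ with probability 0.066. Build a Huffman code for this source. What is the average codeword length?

2.87 bits/symbol

Repeatedly combine the two least-probable nodes; the expected code length is the sum of the merged weights.
merge 59/1000 + 33/500 → 1/8
merge 69/1000 + 17/200 → 77/500
merge 1/8 + 143/1000 → 67/250
merge 77/500 + 169/1000 → 323/1000
merge 97/500 + 43/200 → 409/1000
merge 67/250 + 323/1000 → 591/1000
merge 409/1000 + 591/1000 → 1
L = 1/8 + 77/500 + 67/250 + 323/1000 + 409/1000 + 591/1000 + 1 = 287/100 = 2.87 bits/symbol.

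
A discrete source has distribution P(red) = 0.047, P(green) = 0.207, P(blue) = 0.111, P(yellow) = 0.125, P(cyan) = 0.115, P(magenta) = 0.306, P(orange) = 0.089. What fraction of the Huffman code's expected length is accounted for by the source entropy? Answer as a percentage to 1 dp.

99.0%

Entropy H = −Σ p log₂ p ≈ 2.5969 bits.
Huffman merges: 47/1000+89/1000→17/125; 111/1000+23/200→113/500; 1/8+17/125→261/1000; 207/1000+113/500→433/1000; 261/1000+153/500→567/1000; 433/1000+567/1000→1. L = 2623/1000 ≈ 2.6230.
Efficiency = H/L = 2.5969/2.6230 = 99.0%.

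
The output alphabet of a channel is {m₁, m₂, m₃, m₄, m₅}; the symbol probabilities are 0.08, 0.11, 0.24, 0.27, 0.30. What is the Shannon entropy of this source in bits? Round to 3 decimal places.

2.167 bits

H = −Σ pᵢ log₂ pᵢ.
−0.08·log₂(0.08) = 0.2915
−0.11·log₂(0.11) = 0.3503
−0.24·log₂(0.24) = 0.4941
−0.27·log₂(0.27) = 0.5100
−0.30·log₂(0.30) = 0.5211
Sum ≈ 2.1670 → 2.167 bits.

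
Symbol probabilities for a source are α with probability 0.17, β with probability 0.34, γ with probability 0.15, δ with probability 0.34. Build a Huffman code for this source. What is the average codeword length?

Repeatedly combine the two least-probable nodes; the expected code length is the sum of the merged weights.
merge 3/20 + 17/100 → 8/25
merge 8/25 + 17/50 → 33/50
merge 17/50 + 33/50 → 1
L = 8/25 + 33/50 + 1 = 99/50 = 1.98 bits/symbol.

1.98 bits/symbol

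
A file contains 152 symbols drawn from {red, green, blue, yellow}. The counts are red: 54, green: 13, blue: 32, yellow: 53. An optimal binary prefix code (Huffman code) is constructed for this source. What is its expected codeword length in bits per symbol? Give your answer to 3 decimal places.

Probabilities are the counts divided by 152.
Repeatedly combine the two least-probable nodes; the expected code length is the sum of the merged weights.
merge 13/152 + 4/19 → 45/152
merge 45/152 + 53/152 → 49/76
merge 27/76 + 49/76 → 1
L = 45/152 + 49/76 + 1 = 295/152 ≈ 1.941 bits/symbol.

1.941 bits/symbol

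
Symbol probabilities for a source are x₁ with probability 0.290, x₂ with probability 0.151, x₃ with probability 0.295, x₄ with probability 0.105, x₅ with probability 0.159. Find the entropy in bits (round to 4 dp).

H = −Σ pᵢ log₂ pᵢ.
−0.290·log₂(0.290) = 0.5179
−0.151·log₂(0.151) = 0.4118
−0.295·log₂(0.295) = 0.5196
−0.105·log₂(0.105) = 0.3414
−0.159·log₂(0.159) = 0.4218
Sum ≈ 2.2125 → 2.2125 bits.

2.2125 bits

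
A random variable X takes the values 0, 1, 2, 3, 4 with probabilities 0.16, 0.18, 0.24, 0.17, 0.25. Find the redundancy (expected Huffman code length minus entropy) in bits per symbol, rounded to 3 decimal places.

Entropy H = −Σ p log₂ p ≈ 2.2970 bits.
Huffman merges: 4/25+17/100→33/100; 9/50+6/25→21/50; 1/4+33/100→29/50; 21/50+29/50→1. L = 233/100 ≈ 2.3300.
L − H = 2.3300 − 2.2970 = 0.033 bits.

0.033 bits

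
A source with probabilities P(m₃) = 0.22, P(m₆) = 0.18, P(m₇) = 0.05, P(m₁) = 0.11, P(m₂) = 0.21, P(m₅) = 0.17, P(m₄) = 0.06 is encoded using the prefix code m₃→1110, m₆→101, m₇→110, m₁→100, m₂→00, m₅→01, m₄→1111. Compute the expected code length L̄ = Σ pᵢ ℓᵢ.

L̄ = Σ pᵢ·ℓᵢ = 0.22·4 + 0.18·3 + 0.05·3 + 0.11·3 + 0.21·2 + 0.17·2 + 0.06·4 = 2.9 bits/symbol.

2.9 bits/symbol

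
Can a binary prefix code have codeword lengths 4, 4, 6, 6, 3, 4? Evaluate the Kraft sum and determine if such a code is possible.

With common denominator 2^6 = 64: Σ 2^(−ℓᵢ) = 4/64 + 4/64 + 1/64 + 1/64 + 8/64 + 4/64 = 22/64 = 0.34375.
Kraft's inequality requires Σ ≤ 1; here Σ = 0.34375 ≤ 1, so such a prefix code exists.

0.34375; yes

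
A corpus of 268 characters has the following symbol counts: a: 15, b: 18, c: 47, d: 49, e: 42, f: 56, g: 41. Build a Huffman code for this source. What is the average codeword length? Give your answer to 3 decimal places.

2.731 bits/symbol

Probabilities are the counts divided by 268.
Repeatedly combine the two least-probable nodes; the expected code length is the sum of the merged weights.
merge 15/268 + 9/134 → 33/268
merge 33/268 + 41/268 → 37/134
merge 21/134 + 47/268 → 89/268
merge 49/268 + 14/67 → 105/268
merge 37/134 + 89/268 → 163/268
merge 105/268 + 163/268 → 1
L = 33/268 + 37/134 + 89/268 + 105/268 + 163/268 + 1 = 183/67 ≈ 2.731 bits/symbol.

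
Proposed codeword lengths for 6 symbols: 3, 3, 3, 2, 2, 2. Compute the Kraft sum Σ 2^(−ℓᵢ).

1.125

With common denominator 2^3 = 8: Σ 2^(−ℓᵢ) = 1/8 + 1/8 + 1/8 + 2/8 + 2/8 + 2/8 = 9/8 = 1.125.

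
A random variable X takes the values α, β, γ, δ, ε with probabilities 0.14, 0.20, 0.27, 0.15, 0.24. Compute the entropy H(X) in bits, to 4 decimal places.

2.2762 bits

H = −Σ pᵢ log₂ pᵢ.
−0.14·log₂(0.14) = 0.3971
−0.20·log₂(0.20) = 0.4644
−0.27·log₂(0.27) = 0.5100
−0.15·log₂(0.15) = 0.4105
−0.24·log₂(0.24) = 0.4941
Sum ≈ 2.2762 → 2.2762 bits.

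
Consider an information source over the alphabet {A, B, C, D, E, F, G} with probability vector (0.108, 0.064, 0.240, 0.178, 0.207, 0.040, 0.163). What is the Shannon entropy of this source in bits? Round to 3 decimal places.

2.621 bits

H = −Σ pᵢ log₂ pᵢ.
−0.108·log₂(0.108) = 0.3468
−0.064·log₂(0.064) = 0.2538
−0.240·log₂(0.240) = 0.4941
−0.178·log₂(0.178) = 0.4432
−0.207·log₂(0.207) = 0.4704
−0.040·log₂(0.040) = 0.1858
−0.163·log₂(0.163) = 0.4266
Sum ≈ 2.6207 → 2.621 bits.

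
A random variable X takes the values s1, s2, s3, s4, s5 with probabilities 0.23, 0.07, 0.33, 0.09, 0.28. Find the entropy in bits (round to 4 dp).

2.1109 bits

H = −Σ pᵢ log₂ pᵢ.
−0.23·log₂(0.23) = 0.4877
−0.07·log₂(0.07) = 0.2686
−0.33·log₂(0.33) = 0.5278
−0.09·log₂(0.09) = 0.3127
−0.28·log₂(0.28) = 0.5142
Sum ≈ 2.1109 → 2.1109 bits.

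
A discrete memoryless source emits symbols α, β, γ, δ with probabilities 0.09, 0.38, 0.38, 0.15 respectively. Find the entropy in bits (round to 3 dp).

H = −Σ pᵢ log₂ pᵢ.
−0.09·log₂(0.09) = 0.3127
−0.38·log₂(0.38) = 0.5305
−0.38·log₂(0.38) = 0.5305
−0.15·log₂(0.15) = 0.4105
Sum ≈ 1.7841 → 1.784 bits.

1.784 bits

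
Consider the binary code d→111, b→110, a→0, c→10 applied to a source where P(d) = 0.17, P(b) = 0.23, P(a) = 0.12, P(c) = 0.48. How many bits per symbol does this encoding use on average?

2.28 bits/symbol

L̄ = Σ pᵢ·ℓᵢ = 0.17·3 + 0.23·3 + 0.12·1 + 0.48·2 = 2.28 bits/symbol.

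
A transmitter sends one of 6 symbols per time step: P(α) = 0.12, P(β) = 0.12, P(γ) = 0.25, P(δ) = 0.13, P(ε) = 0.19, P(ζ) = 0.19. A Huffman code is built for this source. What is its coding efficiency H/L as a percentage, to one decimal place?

98.7%

Entropy H = −Σ p log₂ p ≈ 2.5272 bits.
Huffman merges: 3/25+3/25→6/25; 13/100+19/100→8/25; 19/100+6/25→43/100; 1/4+8/25→57/100; 43/100+57/100→1. L = 64/25 ≈ 2.5600.
Efficiency = H/L = 2.5272/2.5600 = 98.7%.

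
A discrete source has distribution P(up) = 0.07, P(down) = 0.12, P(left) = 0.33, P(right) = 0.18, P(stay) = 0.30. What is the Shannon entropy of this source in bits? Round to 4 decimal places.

2.1298 bits

H = −Σ pᵢ log₂ pᵢ.
−0.07·log₂(0.07) = 0.2686
−0.12·log₂(0.12) = 0.3671
−0.33·log₂(0.33) = 0.5278
−0.18·log₂(0.18) = 0.4453
−0.30·log₂(0.30) = 0.5211
Sum ≈ 2.1298 → 2.1298 bits.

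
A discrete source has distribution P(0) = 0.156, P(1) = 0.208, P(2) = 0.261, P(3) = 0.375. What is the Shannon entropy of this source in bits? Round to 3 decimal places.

H = −Σ pᵢ log₂ pᵢ.
−0.156·log₂(0.156) = 0.4181
−0.208·log₂(0.208) = 0.4712
−0.261·log₂(0.261) = 0.5058
−0.375·log₂(0.375) = 0.5306
Sum ≈ 1.9258 → 1.926 bits.

1.926 bits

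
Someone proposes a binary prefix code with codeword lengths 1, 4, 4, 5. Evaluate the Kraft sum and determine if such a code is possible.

0.65625; yes

With common denominator 2^5 = 32: Σ 2^(−ℓᵢ) = 16/32 + 2/32 + 2/32 + 1/32 = 21/32 = 0.65625.
Kraft's inequality requires Σ ≤ 1; here Σ = 0.65625 ≤ 1, so such a prefix code exists.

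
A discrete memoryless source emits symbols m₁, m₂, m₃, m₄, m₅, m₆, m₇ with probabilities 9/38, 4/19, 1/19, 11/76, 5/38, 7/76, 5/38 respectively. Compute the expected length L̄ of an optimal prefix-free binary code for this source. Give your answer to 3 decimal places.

2.697 bits/symbol

Repeatedly combine the two least-probable nodes; the expected code length is the sum of the merged weights.
merge 1/19 + 7/76 → 11/76
merge 5/38 + 5/38 → 5/19
merge 11/76 + 11/76 → 11/38
merge 4/19 + 9/38 → 17/38
merge 5/19 + 11/38 → 21/38
merge 17/38 + 21/38 → 1
L = 11/76 + 5/19 + 11/38 + 17/38 + 21/38 + 1 = 205/76 ≈ 2.697 bits/symbol.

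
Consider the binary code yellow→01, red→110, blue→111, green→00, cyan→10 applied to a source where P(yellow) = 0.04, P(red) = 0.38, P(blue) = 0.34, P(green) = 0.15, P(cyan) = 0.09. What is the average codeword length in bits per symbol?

2.72 bits/symbol

L̄ = Σ pᵢ·ℓᵢ = 0.04·2 + 0.38·3 + 0.34·3 + 0.15·2 + 0.09·2 = 2.72 bits/symbol.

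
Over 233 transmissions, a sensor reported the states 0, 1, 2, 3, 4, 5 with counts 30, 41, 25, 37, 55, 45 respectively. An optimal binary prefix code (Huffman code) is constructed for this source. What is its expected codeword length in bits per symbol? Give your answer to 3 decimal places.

2.571 bits/symbol

Probabilities are the counts divided by 233.
Repeatedly combine the two least-probable nodes; the expected code length is the sum of the merged weights.
merge 25/233 + 30/233 → 55/233
merge 37/233 + 41/233 → 78/233
merge 45/233 + 55/233 → 100/233
merge 55/233 + 78/233 → 133/233
merge 100/233 + 133/233 → 1
L = 55/233 + 78/233 + 100/233 + 133/233 + 1 = 599/233 ≈ 2.571 bits/symbol.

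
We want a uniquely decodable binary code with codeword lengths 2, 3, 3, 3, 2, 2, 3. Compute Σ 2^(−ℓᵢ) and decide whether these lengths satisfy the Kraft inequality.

1.25; no

With common denominator 2^3 = 8: Σ 2^(−ℓᵢ) = 2/8 + 1/8 + 1/8 + 1/8 + 2/8 + 2/8 + 1/8 = 10/8 = 1.25.
Kraft's inequality requires Σ ≤ 1; here Σ = 1.25 > 1, so no such prefix code exists.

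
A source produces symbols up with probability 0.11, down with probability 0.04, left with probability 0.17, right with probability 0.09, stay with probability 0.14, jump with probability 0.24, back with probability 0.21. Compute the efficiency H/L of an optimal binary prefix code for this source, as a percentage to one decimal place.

Entropy H = −Σ p log₂ p ≈ 2.6473 bits.
Huffman merges: 1/25+9/100→13/100; 11/100+13/100→6/25; 7/50+17/100→31/100; 21/100+6/25→9/20; 6/25+31/100→11/20; 9/20+11/20→1. L = 67/25 ≈ 2.6800.
Efficiency = H/L = 2.6473/2.6800 = 98.8%.

98.8%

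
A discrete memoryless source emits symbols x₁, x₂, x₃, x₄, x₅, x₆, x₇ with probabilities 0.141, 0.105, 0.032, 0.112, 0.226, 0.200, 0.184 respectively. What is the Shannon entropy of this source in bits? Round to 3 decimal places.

2.651 bits

H = −Σ pᵢ log₂ pᵢ.
−0.141·log₂(0.141) = 0.3985
−0.105·log₂(0.105) = 0.3414
−0.032·log₂(0.032) = 0.1589
−0.112·log₂(0.112) = 0.3537
−0.226·log₂(0.226) = 0.4849
−0.200·log₂(0.200) = 0.4644
−0.184·log₂(0.184) = 0.4494
Sum ≈ 2.6512 → 2.651 bits.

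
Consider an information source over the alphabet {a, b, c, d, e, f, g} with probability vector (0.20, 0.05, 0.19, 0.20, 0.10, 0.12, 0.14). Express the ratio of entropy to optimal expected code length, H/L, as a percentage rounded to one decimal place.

98.1%

Entropy H = −Σ p log₂ p ≈ 2.6965 bits.
Huffman merges: 1/20+1/10→3/20; 3/25+7/50→13/50; 3/20+19/100→17/50; 1/5+1/5→2/5; 13/50+17/50→3/5; 2/5+3/5→1. L = 11/4 ≈ 2.7500.
Efficiency = H/L = 2.6965/2.7500 = 98.1%.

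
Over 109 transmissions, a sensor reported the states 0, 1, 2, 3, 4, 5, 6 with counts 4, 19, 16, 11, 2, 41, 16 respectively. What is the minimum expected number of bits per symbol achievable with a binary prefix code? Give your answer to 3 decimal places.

Probabilities are the counts divided by 109.
Repeatedly combine the two least-probable nodes; the expected code length is the sum of the merged weights.
merge 2/109 + 4/109 → 6/109
merge 6/109 + 11/109 → 17/109
merge 16/109 + 16/109 → 32/109
merge 17/109 + 19/109 → 36/109
merge 32/109 + 36/109 → 68/109
merge 41/109 + 68/109 → 1
L = 6/109 + 17/109 + 32/109 + 36/109 + 68/109 + 1 = 268/109 ≈ 2.459 bits/symbol.

2.459 bits/symbol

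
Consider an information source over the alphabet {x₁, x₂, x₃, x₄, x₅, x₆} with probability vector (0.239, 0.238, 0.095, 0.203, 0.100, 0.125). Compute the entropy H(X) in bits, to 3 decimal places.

2.483 bits

H = −Σ pᵢ log₂ pᵢ.
−0.239·log₂(0.239) = 0.4935
−0.238·log₂(0.238) = 0.4929
−0.095·log₂(0.095) = 0.3226
−0.203·log₂(0.203) = 0.4670
−0.100·log₂(0.100) = 0.3322
−0.125·log₂(0.125) = 0.3750
Sum ≈ 2.4832 → 2.483 bits.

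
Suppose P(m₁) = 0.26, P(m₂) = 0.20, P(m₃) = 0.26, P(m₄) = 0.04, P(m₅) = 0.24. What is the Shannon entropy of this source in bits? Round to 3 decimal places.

2.155 bits

H = −Σ pᵢ log₂ pᵢ.
−0.26·log₂(0.26) = 0.5053
−0.20·log₂(0.20) = 0.4644
−0.26·log₂(0.26) = 0.5053
−0.04·log₂(0.04) = 0.1858
−0.24·log₂(0.24) = 0.4941
Sum ≈ 2.1549 → 2.155 bits.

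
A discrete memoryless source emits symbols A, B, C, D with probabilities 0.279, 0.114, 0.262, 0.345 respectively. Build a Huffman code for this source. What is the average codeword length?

2 bits/symbol

Repeatedly combine the two least-probable nodes; the expected code length is the sum of the merged weights.
merge 57/500 + 131/500 → 47/125
merge 279/1000 + 69/200 → 78/125
merge 47/125 + 78/125 → 1
L = 47/125 + 78/125 + 1 = 2 bits/symbol.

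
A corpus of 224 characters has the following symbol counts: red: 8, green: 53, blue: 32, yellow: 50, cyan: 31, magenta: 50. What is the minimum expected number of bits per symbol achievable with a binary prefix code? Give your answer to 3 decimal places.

Probabilities are the counts divided by 224.
Repeatedly combine the two least-probable nodes; the expected code length is the sum of the merged weights.
merge 1/28 + 31/224 → 39/224
merge 1/7 + 39/224 → 71/224
merge 25/112 + 25/112 → 25/56
merge 53/224 + 71/224 → 31/56
merge 25/56 + 31/56 → 1
L = 39/224 + 71/224 + 25/56 + 31/56 + 1 = 279/112 ≈ 2.491 bits/symbol.

2.491 bits/symbol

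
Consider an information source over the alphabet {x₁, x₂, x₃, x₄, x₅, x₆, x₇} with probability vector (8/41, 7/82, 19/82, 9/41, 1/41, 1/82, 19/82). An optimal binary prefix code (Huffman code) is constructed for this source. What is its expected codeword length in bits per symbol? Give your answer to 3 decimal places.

Repeatedly combine the two least-probable nodes; the expected code length is the sum of the merged weights.
merge 1/82 + 1/41 → 3/82
merge 3/82 + 7/82 → 5/41
merge 5/41 + 8/41 → 13/41
merge 9/41 + 19/82 → 37/82
merge 19/82 + 13/41 → 45/82
merge 37/82 + 45/82 → 1
L = 3/82 + 5/41 + 13/41 + 37/82 + 45/82 + 1 = 203/82 ≈ 2.476 bits/symbol.

2.476 bits/symbol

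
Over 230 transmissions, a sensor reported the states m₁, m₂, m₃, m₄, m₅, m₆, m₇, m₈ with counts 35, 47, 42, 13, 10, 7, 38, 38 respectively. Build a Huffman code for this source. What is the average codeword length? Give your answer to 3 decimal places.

Probabilities are the counts divided by 230.
Repeatedly combine the two least-probable nodes; the expected code length is the sum of the merged weights.
merge 7/230 + 1/23 → 17/230
merge 13/230 + 17/230 → 3/23
merge 3/23 + 7/46 → 13/46
merge 19/115 + 19/115 → 38/115
merge 21/115 + 47/230 → 89/230
merge 13/46 + 38/115 → 141/230
merge 89/230 + 141/230 → 1
L = 17/230 + 3/23 + 13/46 + 38/115 + 89/230 + 141/230 + 1 = 324/115 ≈ 2.817 bits/symbol.

2.817 bits/symbol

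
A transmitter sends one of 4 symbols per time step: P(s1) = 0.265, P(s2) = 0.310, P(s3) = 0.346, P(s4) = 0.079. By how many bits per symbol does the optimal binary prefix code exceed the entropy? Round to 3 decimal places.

0.147 bits

Entropy H = −Σ p log₂ p ≈ 1.8506 bits.
Huffman merges: 79/1000+53/200→43/125; 31/100+43/125→327/500; 173/500+327/500→1. L = 999/500 ≈ 1.9980.
L − H = 1.9980 − 1.8506 = 0.147 bits.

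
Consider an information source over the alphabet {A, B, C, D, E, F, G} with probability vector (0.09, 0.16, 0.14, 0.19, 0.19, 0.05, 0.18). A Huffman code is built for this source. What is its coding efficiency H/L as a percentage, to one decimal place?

Entropy H = −Σ p log₂ p ≈ 2.7046 bits.
Huffman merges: 1/20+9/100→7/50; 7/50+7/50→7/25; 4/25+9/50→17/50; 19/100+19/100→19/50; 7/25+17/50→31/50; 19/50+31/50→1. L = 69/25 ≈ 2.7600.
Efficiency = H/L = 2.7046/2.7600 = 98.0%.

98.0%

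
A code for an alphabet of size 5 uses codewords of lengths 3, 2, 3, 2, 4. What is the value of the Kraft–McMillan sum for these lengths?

0.8125

With common denominator 2^4 = 16: Σ 2^(−ℓᵢ) = 2/16 + 4/16 + 2/16 + 4/16 + 1/16 = 13/16 = 0.8125.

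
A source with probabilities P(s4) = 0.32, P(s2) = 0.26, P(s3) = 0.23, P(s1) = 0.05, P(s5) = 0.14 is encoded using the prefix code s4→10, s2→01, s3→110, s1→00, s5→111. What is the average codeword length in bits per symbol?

L̄ = Σ pᵢ·ℓᵢ = 0.32·2 + 0.26·2 + 0.23·3 + 0.05·2 + 0.14·3 = 2.37 bits/symbol.

2.37 bits/symbol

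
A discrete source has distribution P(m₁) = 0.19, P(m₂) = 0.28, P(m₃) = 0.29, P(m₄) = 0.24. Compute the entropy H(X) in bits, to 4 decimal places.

1.9815 bits

H = −Σ pᵢ log₂ pᵢ.
−0.19·log₂(0.19) = 0.4552
−0.28·log₂(0.28) = 0.5142
−0.29·log₂(0.29) = 0.5179
−0.24·log₂(0.24) = 0.4941
Sum ≈ 1.9815 → 1.9815 bits.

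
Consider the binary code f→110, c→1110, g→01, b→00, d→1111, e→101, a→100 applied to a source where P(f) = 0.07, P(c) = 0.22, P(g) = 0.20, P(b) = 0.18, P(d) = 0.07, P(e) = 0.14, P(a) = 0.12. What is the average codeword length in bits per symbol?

2.91 bits/symbol

L̄ = Σ pᵢ·ℓᵢ = 0.07·3 + 0.22·4 + 0.20·2 + 0.18·2 + 0.07·4 + 0.14·3 + 0.12·3 = 2.91 bits/symbol.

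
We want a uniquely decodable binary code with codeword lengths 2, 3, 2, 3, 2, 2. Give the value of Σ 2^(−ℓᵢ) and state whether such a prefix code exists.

With common denominator 2^3 = 8: Σ 2^(−ℓᵢ) = 2/8 + 1/8 + 2/8 + 1/8 + 2/8 + 2/8 = 10/8 = 1.25.
Kraft's inequality requires Σ ≤ 1; here Σ = 1.25 > 1, so no such prefix code exists.

1.25; no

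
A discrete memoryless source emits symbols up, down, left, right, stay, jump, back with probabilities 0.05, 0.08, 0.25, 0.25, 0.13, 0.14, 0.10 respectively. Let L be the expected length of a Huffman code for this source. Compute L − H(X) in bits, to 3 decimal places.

0.010 bits

Entropy H = −Σ p log₂ p ≈ 2.6196 bits.
Huffman merges: 1/20+2/25→13/100; 1/10+13/100→23/100; 13/100+7/50→27/100; 23/100+1/4→12/25; 1/4+27/100→13/25; 12/25+13/25→1. L = 263/100 ≈ 2.6300.
L − H = 2.6300 − 2.6196 = 0.010 bits.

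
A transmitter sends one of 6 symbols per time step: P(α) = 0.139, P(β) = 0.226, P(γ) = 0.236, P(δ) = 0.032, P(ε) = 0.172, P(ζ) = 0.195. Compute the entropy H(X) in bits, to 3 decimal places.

H = −Σ pᵢ log₂ pᵢ.
−0.139·log₂(0.139) = 0.3957
−0.226·log₂(0.226) = 0.4849
−0.236·log₂(0.236) = 0.4916
−0.032·log₂(0.032) = 0.1589
−0.172·log₂(0.172) = 0.4368
−0.195·log₂(0.195) = 0.4599
Sum ≈ 2.4278 → 2.428 bits.

2.428 bits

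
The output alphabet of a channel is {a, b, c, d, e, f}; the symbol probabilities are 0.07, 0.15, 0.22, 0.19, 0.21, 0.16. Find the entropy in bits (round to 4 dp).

H = −Σ pᵢ log₂ pᵢ.
−0.07·log₂(0.07) = 0.2686
−0.15·log₂(0.15) = 0.4105
−0.22·log₂(0.22) = 0.4806
−0.19·log₂(0.19) = 0.4552
−0.21·log₂(0.21) = 0.4728
−0.16·log₂(0.16) = 0.4230
Sum ≈ 2.5107 → 2.5107 bits.

2.5107 bits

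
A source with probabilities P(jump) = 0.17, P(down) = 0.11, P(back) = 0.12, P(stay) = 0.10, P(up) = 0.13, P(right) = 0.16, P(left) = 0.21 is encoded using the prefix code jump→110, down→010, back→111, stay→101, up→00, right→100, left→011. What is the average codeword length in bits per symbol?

L̄ = Σ pᵢ·ℓᵢ = 0.17·3 + 0.11·3 + 0.12·3 + 0.10·3 + 0.13·2 + 0.16·3 + 0.21·3 = 2.87 bits/symbol.

2.87 bits/symbol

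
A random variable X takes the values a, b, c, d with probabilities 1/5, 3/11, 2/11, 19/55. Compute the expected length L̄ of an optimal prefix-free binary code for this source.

2 bits/symbol

Repeatedly combine the two least-probable nodes; the expected code length is the sum of the merged weights.
merge 2/11 + 1/5 → 21/55
merge 3/11 + 19/55 → 34/55
merge 21/55 + 34/55 → 1
L = 21/55 + 34/55 + 1 = 2 bits/symbol.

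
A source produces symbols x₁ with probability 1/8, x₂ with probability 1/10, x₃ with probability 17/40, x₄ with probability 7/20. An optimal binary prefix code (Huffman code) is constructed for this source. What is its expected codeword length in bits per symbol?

1.8 bits/symbol

Repeatedly combine the two least-probable nodes; the expected code length is the sum of the merged weights.
merge 1/10 + 1/8 → 9/40
merge 9/40 + 7/20 → 23/40
merge 17/40 + 23/40 → 1
L = 9/40 + 23/40 + 1 = 9/5 = 1.8 bits/symbol.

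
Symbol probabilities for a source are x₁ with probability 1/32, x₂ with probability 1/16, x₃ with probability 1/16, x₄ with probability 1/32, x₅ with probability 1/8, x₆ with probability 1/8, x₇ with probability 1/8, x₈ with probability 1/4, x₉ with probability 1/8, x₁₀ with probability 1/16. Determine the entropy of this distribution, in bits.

Each probability is a power of 1/2, so log₂(1/p) is an integer.
H = Σ p·log₂(1/p) = 1/32·5 + 1/16·4 + 1/16·4 + 1/32·5 + 1/8·3 + 1/8·3 + 1/8·3 + 1/4·2 + 1/8·3 + 1/16·4 = 3.0625 bits.

3.0625 bits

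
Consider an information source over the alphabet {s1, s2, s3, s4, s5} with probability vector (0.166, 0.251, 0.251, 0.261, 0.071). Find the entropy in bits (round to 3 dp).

H = −Σ pᵢ log₂ pᵢ.
−0.166·log₂(0.166) = 0.4301
−0.251·log₂(0.251) = 0.5006
−0.251·log₂(0.251) = 0.5006
−0.261·log₂(0.261) = 0.5058
−0.071·log₂(0.071) = 0.2709
Sum ≈ 2.2079 → 2.208 bits.

2.208 bits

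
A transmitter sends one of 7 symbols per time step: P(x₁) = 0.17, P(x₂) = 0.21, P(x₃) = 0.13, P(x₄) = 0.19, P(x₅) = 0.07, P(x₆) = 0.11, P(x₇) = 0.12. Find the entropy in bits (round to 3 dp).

2.731 bits

H = −Σ pᵢ log₂ pᵢ.
−0.17·log₂(0.17) = 0.4346
−0.21·log₂(0.21) = 0.4728
−0.13·log₂(0.13) = 0.3826
−0.19·log₂(0.19) = 0.4552
−0.07·log₂(0.07) = 0.2686
−0.11·log₂(0.11) = 0.3503
−0.12·log₂(0.12) = 0.3671
Sum ≈ 2.7312 → 2.731 bits.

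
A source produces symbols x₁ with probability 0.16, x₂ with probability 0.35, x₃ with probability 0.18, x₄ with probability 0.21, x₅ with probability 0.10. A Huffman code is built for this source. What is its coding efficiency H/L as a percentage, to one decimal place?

97.5%

Entropy H = −Σ p log₂ p ≈ 2.2034 bits.
Huffman merges: 1/10+4/25→13/50; 9/50+21/100→39/100; 13/50+7/20→61/100; 39/100+61/100→1. L = 113/50 ≈ 2.2600.
Efficiency = H/L = 2.2034/2.2600 = 97.5%.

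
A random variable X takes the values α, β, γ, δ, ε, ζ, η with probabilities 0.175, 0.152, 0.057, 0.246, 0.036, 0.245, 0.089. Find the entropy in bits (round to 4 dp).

H = −Σ pᵢ log₂ pᵢ.
−0.175·log₂(0.175) = 0.4401
−0.152·log₂(0.152) = 0.4131
−0.057·log₂(0.057) = 0.2356
−0.246·log₂(0.246) = 0.4977
−0.036·log₂(0.036) = 0.1727
−0.245·log₂(0.245) = 0.4971
−0.089·log₂(0.089) = 0.3106
Sum ≈ 2.5669 → 2.5669 bits.

2.5669 bits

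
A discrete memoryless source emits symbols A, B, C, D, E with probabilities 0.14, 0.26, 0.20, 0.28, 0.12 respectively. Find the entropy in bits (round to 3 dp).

H = −Σ pᵢ log₂ pᵢ.
−0.14·log₂(0.14) = 0.3971
−0.26·log₂(0.26) = 0.5053
−0.20·log₂(0.20) = 0.4644
−0.28·log₂(0.28) = 0.5142
−0.12·log₂(0.12) = 0.3671
Sum ≈ 2.2481 → 2.248 bits.

2.248 bits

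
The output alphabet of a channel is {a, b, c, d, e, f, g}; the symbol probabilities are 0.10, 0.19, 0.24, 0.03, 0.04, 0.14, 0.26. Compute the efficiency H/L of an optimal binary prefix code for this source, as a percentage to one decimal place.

Entropy H = −Σ p log₂ p ≈ 2.5215 bits.
Huffman merges: 3/100+1/25→7/100; 7/100+1/10→17/100; 7/50+17/100→31/100; 19/100+6/25→43/100; 13/50+31/100→57/100; 43/100+57/100→1. L = 51/20 ≈ 2.5500.
Efficiency = H/L = 2.5215/2.5500 = 98.9%.

98.9%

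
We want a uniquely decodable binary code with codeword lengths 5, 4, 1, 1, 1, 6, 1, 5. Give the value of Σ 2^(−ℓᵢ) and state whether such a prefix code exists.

With common denominator 2^6 = 64: Σ 2^(−ℓᵢ) = 2/64 + 4/64 + 32/64 + 32/64 + 32/64 + 1/64 + 32/64 + 2/64 = 137/64 = 2.140625.
Kraft's inequality requires Σ ≤ 1; here Σ = 2.140625 > 1, so no such prefix code exists.

2.140625; no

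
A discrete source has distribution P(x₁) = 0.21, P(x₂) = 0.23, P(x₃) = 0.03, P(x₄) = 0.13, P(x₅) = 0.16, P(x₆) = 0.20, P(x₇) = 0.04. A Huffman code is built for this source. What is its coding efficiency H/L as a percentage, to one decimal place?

97.6%

Entropy H = −Σ p log₂ p ≈ 2.5681 bits.
Huffman merges: 3/100+1/25→7/100; 7/100+13/100→1/5; 4/25+1/5→9/25; 1/5+21/100→41/100; 23/100+9/25→59/100; 41/100+59/100→1. L = 263/100 ≈ 2.6300.
Efficiency = H/L = 2.5681/2.6300 = 97.6%.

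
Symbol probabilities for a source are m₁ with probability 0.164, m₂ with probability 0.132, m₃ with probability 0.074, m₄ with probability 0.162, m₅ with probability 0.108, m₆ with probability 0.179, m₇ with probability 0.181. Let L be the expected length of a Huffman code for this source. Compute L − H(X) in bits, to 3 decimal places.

0.065 bits

Entropy H = −Σ p log₂ p ≈ 2.7541 bits.
Huffman merges: 37/500+27/250→91/500; 33/250+81/500→147/500; 41/250+179/1000→343/1000; 181/1000+91/500→363/1000; 147/500+343/1000→637/1000; 363/1000+637/1000→1. L = 2819/1000 ≈ 2.8190.
L − H = 2.8190 − 2.7541 = 0.065 bits.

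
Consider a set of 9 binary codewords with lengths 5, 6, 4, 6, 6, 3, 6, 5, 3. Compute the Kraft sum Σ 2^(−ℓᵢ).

0.4375

With common denominator 2^6 = 64: Σ 2^(−ℓᵢ) = 2/64 + 1/64 + 4/64 + 1/64 + 1/64 + 8/64 + 1/64 + 2/64 + 8/64 = 28/64 = 0.4375.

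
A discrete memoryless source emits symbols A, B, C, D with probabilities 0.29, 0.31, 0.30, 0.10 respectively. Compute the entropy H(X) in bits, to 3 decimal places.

H = −Σ pᵢ log₂ pᵢ.
−0.29·log₂(0.29) = 0.5179
−0.31·log₂(0.31) = 0.5238
−0.30·log₂(0.30) = 0.5211
−0.10·log₂(0.10) = 0.3322
Sum ≈ 1.8950 → 1.895 bits.

1.895 bits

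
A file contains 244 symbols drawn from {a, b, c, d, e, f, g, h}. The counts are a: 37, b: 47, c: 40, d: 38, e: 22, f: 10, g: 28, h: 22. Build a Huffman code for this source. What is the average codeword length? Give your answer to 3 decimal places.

2.939 bits/symbol

Probabilities are the counts divided by 244.
Repeatedly combine the two least-probable nodes; the expected code length is the sum of the merged weights.
merge 5/122 + 11/122 → 8/61
merge 11/122 + 7/61 → 25/122
merge 8/61 + 37/244 → 69/244
merge 19/122 + 10/61 → 39/122
merge 47/244 + 25/122 → 97/244
merge 69/244 + 39/122 → 147/244
merge 97/244 + 147/244 → 1
L = 8/61 + 25/122 + 69/244 + 39/122 + 97/244 + 147/244 + 1 = 717/244 ≈ 2.939 bits/symbol.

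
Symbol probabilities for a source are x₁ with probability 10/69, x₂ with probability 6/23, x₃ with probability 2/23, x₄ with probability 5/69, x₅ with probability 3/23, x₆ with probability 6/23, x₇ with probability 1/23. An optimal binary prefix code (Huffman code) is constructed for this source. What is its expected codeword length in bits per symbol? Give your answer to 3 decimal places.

Repeatedly combine the two least-probable nodes; the expected code length is the sum of the merged weights.
merge 1/23 + 5/69 → 8/69
merge 2/23 + 8/69 → 14/69
merge 3/23 + 10/69 → 19/69
merge 14/69 + 6/23 → 32/69
merge 6/23 + 19/69 → 37/69
merge 32/69 + 37/69 → 1
L = 8/69 + 14/69 + 19/69 + 32/69 + 37/69 + 1 = 179/69 ≈ 2.594 bits/symbol.

2.594 bits/symbol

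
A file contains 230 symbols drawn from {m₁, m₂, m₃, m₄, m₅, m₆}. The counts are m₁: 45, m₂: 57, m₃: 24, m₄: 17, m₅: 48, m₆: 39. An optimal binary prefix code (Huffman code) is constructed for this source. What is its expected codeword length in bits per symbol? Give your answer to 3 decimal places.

Probabilities are the counts divided by 230.
Repeatedly combine the two least-probable nodes; the expected code length is the sum of the merged weights.
merge 17/230 + 12/115 → 41/230
merge 39/230 + 41/230 → 8/23
merge 9/46 + 24/115 → 93/230
merge 57/230 + 8/23 → 137/230
merge 93/230 + 137/230 → 1
L = 41/230 + 8/23 + 93/230 + 137/230 + 1 = 581/230 ≈ 2.526 bits/symbol.

2.526 bits/symbol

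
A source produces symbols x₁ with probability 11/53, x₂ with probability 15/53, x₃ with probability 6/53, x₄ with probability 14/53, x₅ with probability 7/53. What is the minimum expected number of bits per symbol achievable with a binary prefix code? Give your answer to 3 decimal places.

Repeatedly combine the two least-probable nodes; the expected code length is the sum of the merged weights.
merge 6/53 + 7/53 → 13/53
merge 11/53 + 13/53 → 24/53
merge 14/53 + 15/53 → 29/53
merge 24/53 + 29/53 → 1
L = 13/53 + 24/53 + 29/53 + 1 = 119/53 ≈ 2.245 bits/symbol.

2.245 bits/symbol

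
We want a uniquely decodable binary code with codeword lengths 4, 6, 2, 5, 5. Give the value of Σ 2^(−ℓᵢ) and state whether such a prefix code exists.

With common denominator 2^6 = 64: Σ 2^(−ℓᵢ) = 4/64 + 1/64 + 16/64 + 2/64 + 2/64 = 25/64 = 0.390625.
Kraft's inequality requires Σ ≤ 1; here Σ = 0.390625 ≤ 1, so such a prefix code exists.

0.390625; yes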